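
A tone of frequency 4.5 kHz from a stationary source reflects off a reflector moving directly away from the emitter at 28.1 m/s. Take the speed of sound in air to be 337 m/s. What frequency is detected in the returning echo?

3.81 kHz

At the reflector (a moving observer), f₁ = f₀ · (v − u)/v = 4.5 × 308.9/337 ≈ 4.12 kHz.
On reflection it acts as a source moving away from the stationary detector: f₂ = f₁ · v/(v + u) = 4.12 × 337/365.1 ≈ 3.81 kHz.
Equivalently f₂ = f₀ · (v − u)/(v + u).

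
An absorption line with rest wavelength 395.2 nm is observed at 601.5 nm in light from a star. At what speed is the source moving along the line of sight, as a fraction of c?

0.397c

λ'/λ₀ = 1.5220 > 1 (redshift), so the source is receding.
λ'/λ₀ = √((1 + β)/(1 − β)) for a receding source ⇒ β = (r² − 1)/(r² + 1) with r = λ'/λ₀.
β = (2.3165 − 1)/(2.3165 + 1) ≈ 0.397.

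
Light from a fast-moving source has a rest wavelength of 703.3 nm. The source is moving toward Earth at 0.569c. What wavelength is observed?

368.6 nm

Relativistic Doppler for wavelength: λ' = λ₀ · √((1 − β)/(1 + β)).
λ' = 703.3 × √(0.4310/1.5690) = 703.3 × 0.52412 ≈ 368.6 nm.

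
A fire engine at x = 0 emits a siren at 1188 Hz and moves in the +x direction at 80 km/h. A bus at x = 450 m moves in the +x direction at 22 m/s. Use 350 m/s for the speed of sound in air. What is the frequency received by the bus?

80 km/h = 22.22 m/s.
The observer lies on the +x side, so the source is heading toward the observer and the observer is heading away from the source.
Both move, so f' = f · (v − v_o)/(v − v_s).
f' = 1188 × (350 − 22)/(350 − 22.22) = 1188 × 328/327.78 ≈ 1189 Hz.

1189 Hz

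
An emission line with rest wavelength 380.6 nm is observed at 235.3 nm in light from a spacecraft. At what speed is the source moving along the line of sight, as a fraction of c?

0.447

λ'/λ₀ = 0.6182 < 1 (blueshift), so the source is approaching.
λ'/λ₀ = √((1 − β)/(1 + β)) for an approaching source ⇒ β = (1 − r²)/(1 + r²) with r = λ'/λ₀.
β = (1 − 0.3822)/(1 + 0.3822) ≈ 0.447.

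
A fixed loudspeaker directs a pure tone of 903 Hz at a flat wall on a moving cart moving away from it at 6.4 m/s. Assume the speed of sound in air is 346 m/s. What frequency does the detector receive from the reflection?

At the flat wall on a moving cart (a moving observer), f₁ = f₀ · (v − u)/v = 903 × 339.6/346 ≈ 886 Hz.
The reflection then acts as a moving source: f₂ = f₁ · v/(v + u) ≈ 870 Hz.
Equivalently f₂ = f₀ · (v − u)/(v + u).

870 Hz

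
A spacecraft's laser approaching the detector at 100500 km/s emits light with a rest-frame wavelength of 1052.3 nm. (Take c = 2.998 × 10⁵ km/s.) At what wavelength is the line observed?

β = v/c = 100500/299800 = 0.3352.
Relativistic Doppler for wavelength: λ' = λ₀ · √((1 − β)/(1 + β)).
λ' = 1052.3 × √(0.6648/1.3352) = 1052.3 × 0.70560 ≈ 742.5 nm.

742.5 nm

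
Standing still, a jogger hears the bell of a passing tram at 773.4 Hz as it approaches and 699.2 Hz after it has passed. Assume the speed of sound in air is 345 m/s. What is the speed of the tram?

f₁/f₂ = (v + v_s)/(v − v_s), so v_s = v · (f₁ − f₂)/(f₁ + f₂).
v_s = 345 × (773.4 − 699.2)/(773.4 + 699.2) = 345 × 74.2/1472.6 ≈ 17.4 m/s.

17.4 m/s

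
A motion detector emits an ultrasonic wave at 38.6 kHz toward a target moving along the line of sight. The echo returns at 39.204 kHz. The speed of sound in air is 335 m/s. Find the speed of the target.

2.60 m/s

Double Doppler shift off a moving reflector: f₂ = f₀ · (v + u)/(v − u) (u > 0 toward emitter).
Rearranging, u = v · (f₂ − f₀)/(f₂ + f₀) = 335 × 0.604/77.804 ≈ 2.60 m/s.
So the target is moving at 2.60 m/s toward the emitter.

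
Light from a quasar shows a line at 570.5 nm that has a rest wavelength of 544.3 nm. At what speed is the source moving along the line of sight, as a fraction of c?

0.047c

λ'/λ₀ = 1.0481 > 1 (redshift), so the source is receding.
λ'/λ₀ = √((1 + β)/(1 − β)) for a receding source ⇒ β = (r² − 1)/(r² + 1) with r = λ'/λ₀.
β = (1.0986 − 1)/(1.0986 + 1) ≈ 0.047.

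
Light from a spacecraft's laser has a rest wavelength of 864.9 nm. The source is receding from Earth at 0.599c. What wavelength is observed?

1727.1 nm

Relativistic Doppler for wavelength: λ' = λ₀ · √((1 + β)/(1 − β)).
λ' = 864.9 × √(1.5990/0.4010) = 864.9 × 1.99688 ≈ 1727.1 nm.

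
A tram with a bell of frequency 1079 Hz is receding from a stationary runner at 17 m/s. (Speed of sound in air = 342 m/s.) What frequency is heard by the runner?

1028 Hz

Only the source moves, away from the listener, so f' = f · v/(v + v_s).
f' = 1079 × 342/(342 + 17) = 1079 × 342/359 ≈ 1028 Hz.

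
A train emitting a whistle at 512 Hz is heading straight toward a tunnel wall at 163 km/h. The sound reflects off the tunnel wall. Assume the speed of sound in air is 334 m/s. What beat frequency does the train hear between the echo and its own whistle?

163 km/h = 45.28 m/s.
The tunnel wall receives the sound from a moving source: f₁ = f₀ · v/(v − v_e) = 512 × 334/288.72 ≈ 592.3 Hz.
On the return leg the train is a moving observer: f₂ = f₁ · (v + v_e)/v = 592.3 × 379.28/334 ≈ 672.6 Hz.
Equivalently f₂ = f₀ · (v + v_e)/(v − v_e).
Beat against the emitted tone: |f₂ − f₀| = 2v_e·f₀/(v − v_e) = 2 × 45.28 × 512/288.72 ≈ 161 Hz.

161 Hz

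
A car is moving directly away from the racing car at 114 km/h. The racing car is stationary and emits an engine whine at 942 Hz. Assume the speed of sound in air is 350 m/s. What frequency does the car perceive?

114 km/h = 31.67 m/s.
Only the observer moves, away from the source, so f' = f · (v − v_o)/v.
f' = 942 × (350 − 31.67)/350 = 942 × 318.33/350 ≈ 857 Hz.

857 Hz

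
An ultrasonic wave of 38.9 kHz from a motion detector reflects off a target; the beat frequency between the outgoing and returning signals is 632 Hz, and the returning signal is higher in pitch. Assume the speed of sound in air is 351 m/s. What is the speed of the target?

2.83 m/s

Double Doppler shift off a moving reflector: f₂ = f₀ · (v + u)/(v − u) (u > 0 toward emitter).
Returning signal is higher, so f₂ = f₀ + Δf = 38900 + 632 = 39532 Hz.
Rearranging, u = v · (f₂ − f₀)/(f₂ + f₀) = 351 × 632/78432 ≈ 2.83 m/s.
So the target is moving at 2.83 m/s toward the emitter.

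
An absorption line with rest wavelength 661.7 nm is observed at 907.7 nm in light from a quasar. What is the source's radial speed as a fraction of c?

λ'/λ₀ = 1.3718 > 1 (redshift), so the source is receding.
λ'/λ₀ = √((1 + β)/(1 − β)) for a receding source ⇒ β = (r² − 1)/(r² + 1) with r = λ'/λ₀.
β = (1.8818 − 1)/(1.8818 + 1) ≈ 0.306.

0.306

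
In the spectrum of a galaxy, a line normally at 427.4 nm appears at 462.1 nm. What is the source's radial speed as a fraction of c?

0.078

λ'/λ₀ = 1.0812 > 1 (redshift), so the source is receding.
λ'/λ₀ = √((1 + β)/(1 − β)) for a receding source ⇒ β = (r² − 1)/(r² + 1) with r = λ'/λ₀.
β = (1.1690 − 1)/(1.1690 + 1) ≈ 0.078.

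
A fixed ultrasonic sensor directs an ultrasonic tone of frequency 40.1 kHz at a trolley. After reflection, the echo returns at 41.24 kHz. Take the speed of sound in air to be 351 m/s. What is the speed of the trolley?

4.9 m/s

Double Doppler shift off a moving reflector: f₂ = f₀ · (v + u)/(v − u) (u > 0 toward emitter).
Rearranging, u = v · (f₂ − f₀)/(f₂ + f₀) = 351 × 1.14/81.34 ≈ 4.9 m/s.
So the trolley is moving at 4.9 m/s toward the emitter.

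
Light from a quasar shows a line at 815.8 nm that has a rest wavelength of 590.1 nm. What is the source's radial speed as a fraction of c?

λ'/λ₀ = 1.3825 > 1 (redshift), so the source is receding.
λ'/λ₀ = √((1 + β)/(1 − β)) for a receding source ⇒ β = (r² − 1)/(r² + 1) with r = λ'/λ₀.
β = (1.9112 − 1)/(1.9112 + 1) ≈ 0.313.

0.313c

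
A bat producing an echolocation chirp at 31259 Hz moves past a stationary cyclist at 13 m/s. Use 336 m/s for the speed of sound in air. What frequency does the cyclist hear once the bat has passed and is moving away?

30095 Hz

Receding: f₂ = f · v/(v + v_s) = 31259 × 336/349 ≈ 30095 Hz.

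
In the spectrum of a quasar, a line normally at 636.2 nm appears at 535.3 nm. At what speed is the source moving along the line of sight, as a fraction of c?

0.171

λ'/λ₀ = 0.8414 < 1 (blueshift), so the source is approaching.
λ'/λ₀ = √((1 − β)/(1 + β)) for an approaching source ⇒ β = (1 − r²)/(1 + r²) with r = λ'/λ₀.
β = (1 − 0.7080)/(1 + 0.7080) ≈ 0.171.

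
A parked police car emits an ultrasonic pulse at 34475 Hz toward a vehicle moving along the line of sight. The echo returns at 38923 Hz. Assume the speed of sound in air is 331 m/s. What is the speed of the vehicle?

20.1 m/s

Double Doppler shift off a moving reflector: f₂ = f₀ · (v + u)/(v − u) (u > 0 toward emitter).
Rearranging, u = v · (f₂ − f₀)/(f₂ + f₀) = 331 × 4448/73398 ≈ 20.1 m/s.
So the vehicle is moving at 20.1 m/s toward the emitter.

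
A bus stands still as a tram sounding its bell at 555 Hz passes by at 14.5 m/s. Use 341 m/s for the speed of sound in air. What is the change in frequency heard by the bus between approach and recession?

47.3 Hz

Approaching: f₁ = f · v/(v − v_s) = 555 × 341/326.5 ≈ 579.6 Hz.
Receding: f₂ = f · v/(v + v_s) = 555 × 341/355.5 ≈ 532.4 Hz.
Drop: f₁ − f₂ = 2f·v·v_s/(v² − v_s²) = 2 × 555 × 341 × 14.5/(341² − 14.5²) ≈ 47.3 Hz.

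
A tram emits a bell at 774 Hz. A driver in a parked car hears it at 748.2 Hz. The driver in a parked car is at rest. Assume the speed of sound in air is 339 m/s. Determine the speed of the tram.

11.7 m/s

f' < f, so the tram is receding.
f' = f · v/(v + v_s) ⇒ v_s = v · |1 − f/f'|.
v_s = 339 × |1 − 774/748.2| = 339 × 0.03448 ≈ 11.7 m/s.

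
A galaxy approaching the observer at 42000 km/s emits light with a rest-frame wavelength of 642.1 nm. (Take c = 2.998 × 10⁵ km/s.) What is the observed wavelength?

557.6 nm

β = v/c = 42000/299800 = 0.1401.
Relativistic Doppler for wavelength: λ' = λ₀ · √((1 − β)/(1 + β)).
λ' = 642.1 × √(0.8599/1.1401) = 642.1 × 0.86847 ≈ 557.6 nm.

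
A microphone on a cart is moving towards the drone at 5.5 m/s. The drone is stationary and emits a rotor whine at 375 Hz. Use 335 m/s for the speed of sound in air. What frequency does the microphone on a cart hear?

Only the observer moves, toward the source, so f' = f · (v + v_o)/v.
f' = 375 × (335 + 5.5)/335 = 375 × 340.5/335 ≈ 381 Hz.

381 Hz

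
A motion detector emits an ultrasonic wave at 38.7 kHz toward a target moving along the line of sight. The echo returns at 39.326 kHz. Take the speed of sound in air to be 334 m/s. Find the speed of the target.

Double Doppler shift off a moving reflector: f₂ = f₀ · (v + u)/(v − u) (u > 0 toward emitter).
Rearranging, u = v · (f₂ − f₀)/(f₂ + f₀) = 334 × 0.626/78.026 ≈ 2.68 m/s.
So the target is moving at 2.68 m/s toward the emitter.

2.68 m/s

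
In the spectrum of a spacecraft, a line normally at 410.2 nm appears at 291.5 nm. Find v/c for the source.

0.329c

λ'/λ₀ = 0.7106 < 1 (blueshift), so the source is approaching.
λ'/λ₀ = √((1 − β)/(1 + β)) for an approaching source ⇒ β = (1 − r²)/(1 + r²) with r = λ'/λ₀.
β = (1 − 0.5050)/(1 + 0.5050) ≈ 0.329.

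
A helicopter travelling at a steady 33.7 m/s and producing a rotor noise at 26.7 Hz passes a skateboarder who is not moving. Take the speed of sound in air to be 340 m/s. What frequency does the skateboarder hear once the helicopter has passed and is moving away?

24.3 Hz

Receding: f₂ = f · v/(v + v_s) = 26.7 × 340/373.7 ≈ 24.3 Hz.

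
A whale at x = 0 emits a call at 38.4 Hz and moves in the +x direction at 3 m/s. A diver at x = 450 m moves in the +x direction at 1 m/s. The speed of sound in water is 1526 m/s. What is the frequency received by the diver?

The observer lies on the +x side, so the source is heading toward the observer and the observer is heading away from the source.
Both move, so f' = f · (v − v_o)/(v − v_s).
f' = 38.4 × (1526 − 1)/(1526 − 3) = 38.4 × 1525/1523 ≈ 38.5 Hz.

38.5 Hz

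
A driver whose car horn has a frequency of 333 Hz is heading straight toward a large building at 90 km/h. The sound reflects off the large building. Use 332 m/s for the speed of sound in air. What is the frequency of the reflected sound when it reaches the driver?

90 km/h = 25 m/s.
The large building receives the sound from a moving source: f₁ = f₀ · v/(v − v_e) = 333 × 332/307 ≈ 360 Hz.
On the return leg the driver is a moving observer: f₂ = f₁ · (v + v_e)/v = 360 × 357/332 ≈ 387 Hz.
Equivalently f₂ = f₀ · (v + v_e)/(v − v_e).

387 Hz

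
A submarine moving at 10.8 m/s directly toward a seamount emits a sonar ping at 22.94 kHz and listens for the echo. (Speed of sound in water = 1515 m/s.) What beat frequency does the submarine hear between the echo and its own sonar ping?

The seamount receives the sound from a moving source: f₁ = f₀ · v/(v − v_e) = 22.94 × 1515/1504.2 ≈ 23.105 kHz.
On the return leg the submarine is a moving observer: f₂ = f₁ · (v + v_e)/v = 23.105 × 1525.8/1515 ≈ 23.269 kHz.
Beat against the emitted tone (with f₀ = 22940 Hz): |f₂ − f₀| = 2v_e·f₀/(v − v_e) = 2 × 10.8 × 22940/1504.2 ≈ 329 Hz.

329 Hz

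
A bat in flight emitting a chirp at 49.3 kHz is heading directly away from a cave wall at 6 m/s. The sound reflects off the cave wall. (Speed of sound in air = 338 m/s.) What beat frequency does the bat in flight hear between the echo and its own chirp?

The cave wall receives the sound from a moving source: f₁ = f₀ · v/(v + v_e) = 49.3 × 338/344 ≈ 48.440 kHz.
On the return leg the bat in flight is a moving observer: f₂ = f₁ · (v − v_e)/v = 48.440 × 332/338 ≈ 47.580 kHz.
Beat against the emitted tone (with f₀ = 49300 Hz): |f₂ − f₀| = 2v_e·f₀/(v + v_e) = 2 × 6 × 49300/344 ≈ 1720 Hz.

1720 Hz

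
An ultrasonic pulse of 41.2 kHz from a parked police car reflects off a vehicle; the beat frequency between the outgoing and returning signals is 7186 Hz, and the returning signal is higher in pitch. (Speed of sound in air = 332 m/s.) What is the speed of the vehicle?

27 m/s

Double Doppler shift off a moving reflector: f₂ = f₀ · (v + u)/(v − u) (u > 0 toward emitter).
Returning signal is higher, so f₂ = f₀ + Δf = 41200 + 7186 = 48386 Hz.
Rearranging, u = v · (f₂ − f₀)/(f₂ + f₀) = 332 × 7186/89586 ≈ 27 m/s.
So the vehicle is moving at 27 m/s toward the emitter.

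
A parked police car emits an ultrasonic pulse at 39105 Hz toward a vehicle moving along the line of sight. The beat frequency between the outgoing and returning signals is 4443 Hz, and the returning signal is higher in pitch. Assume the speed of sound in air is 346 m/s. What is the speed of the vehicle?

Double Doppler shift off a moving reflector: f₂ = f₀ · (v + u)/(v − u) (u > 0 toward emitter).
Returning signal is higher, so f₂ = f₀ + Δf = 39105 + 4443 = 43548 Hz.
Rearranging, u = v · (f₂ − f₀)/(f₂ + f₀) = 346 × 4443/82653 ≈ 18.6 m/s.
So the vehicle is moving at 18.6 m/s toward the emitter.

18.6 m/s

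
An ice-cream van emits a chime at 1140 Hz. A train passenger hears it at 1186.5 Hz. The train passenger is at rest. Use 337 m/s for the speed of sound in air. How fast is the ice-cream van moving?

13.2 m/s

f' > f, so the ice-cream van is approaching.
f' = f · v/(v − v_s) ⇒ v_s = v · |1 − f/f'|.
v_s = 337 × |1 − 1140/1186.5| = 337 × 0.03919 ≈ 13.2 m/s.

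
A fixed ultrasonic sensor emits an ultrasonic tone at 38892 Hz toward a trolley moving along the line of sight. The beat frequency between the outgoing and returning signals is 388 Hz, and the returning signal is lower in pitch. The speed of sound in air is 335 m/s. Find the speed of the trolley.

Double Doppler shift off a moving reflector: f₂ = f₀ · (v + u)/(v − u) (u > 0 toward emitter).
Returning signal is lower, so f₂ = f₀ − Δf = 38892 − 388 = 38504 Hz.
Rearranging, u = v · (f₂ − f₀)/(f₂ + f₀) = 335 × -388/77396 ≈ -1.68 m/s.
So the trolley is moving at 1.68 m/s away from the emitter.

1.68 m/s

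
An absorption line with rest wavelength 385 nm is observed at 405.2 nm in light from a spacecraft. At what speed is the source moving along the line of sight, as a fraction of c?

0.051

λ'/λ₀ = 1.0525 > 1 (redshift), so the source is receding.
λ'/λ₀ = √((1 + β)/(1 − β)) for a receding source ⇒ β = (r² − 1)/(r² + 1) with r = λ'/λ₀.
β = (1.1077 − 1)/(1.1077 + 1) ≈ 0.051.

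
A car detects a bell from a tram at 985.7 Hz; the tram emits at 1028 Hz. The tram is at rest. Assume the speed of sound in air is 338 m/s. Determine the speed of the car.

f' < f, so the car is receding.
f' = f · (v − v_o)/v ⇒ v_o = v · |f'/f − 1|.
v_o = 338 × |985.7/1028 − 1| = 338 × 0.04115 ≈ 13.9 m/s.

13.9 m/s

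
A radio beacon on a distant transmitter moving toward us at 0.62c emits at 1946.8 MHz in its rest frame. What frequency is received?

4019.6 MHz

Relativistic Doppler for frequency: f' = f₀ · √((1 + β)/(1 − β)).
f' = 1946.8 × √(1.6200/0.3800) = 1946.8 × 2.06474 ≈ 4019.6 MHz.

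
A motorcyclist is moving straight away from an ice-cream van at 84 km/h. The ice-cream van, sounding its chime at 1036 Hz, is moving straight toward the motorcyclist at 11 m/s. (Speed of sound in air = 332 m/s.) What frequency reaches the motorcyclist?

84 km/h = 23.33 m/s.
Both move, so f' = f · (v − v_o)/(v − v_s).
f' = 1036 × (332 − 23.33)/(332 − 11) = 1036 × 308.67/321 ≈ 996 Hz.

996 Hz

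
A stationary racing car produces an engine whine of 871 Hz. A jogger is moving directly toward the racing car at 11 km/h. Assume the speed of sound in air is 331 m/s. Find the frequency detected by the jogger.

879 Hz

11 km/h = 3.056 m/s.
Only the observer moves, toward the source, so f' = f · (v + v_o)/v.
f' = 871 × (331 + 3.056)/331 = 871 × 334.06/331 ≈ 879 Hz.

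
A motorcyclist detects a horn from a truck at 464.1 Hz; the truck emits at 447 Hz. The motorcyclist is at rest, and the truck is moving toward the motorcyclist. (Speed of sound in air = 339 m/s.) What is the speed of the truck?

f' = f · v/(v − v_s) ⇒ v_s = v · |1 − f/f'|.
v_s = 339 × |1 − 447/464.1| = 339 × 0.03685 ≈ 12.5 m/s.

12.5 m/s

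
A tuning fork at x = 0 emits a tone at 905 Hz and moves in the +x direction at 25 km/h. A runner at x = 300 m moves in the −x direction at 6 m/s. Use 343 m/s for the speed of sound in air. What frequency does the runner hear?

25 km/h = 6.944 m/s.
The observer lies on the +x side, so the source is heading toward the observer and the observer is heading toward the source.
General Doppler shift: f' = f · (v + v_o)/(v − v_s).
f' = 905 × (343 + 6)/(343 − 6.944) = 905 × 349/336.06 ≈ 940 Hz.

940 Hz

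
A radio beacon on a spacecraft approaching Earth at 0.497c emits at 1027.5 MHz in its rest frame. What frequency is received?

Relativistic Doppler for frequency: f' = f₀ · √((1 + β)/(1 − β)).
f' = 1027.5 × √(1.4970/0.5030) = 1027.5 × 1.72515 ≈ 1772.6 MHz.

1772.6 MHz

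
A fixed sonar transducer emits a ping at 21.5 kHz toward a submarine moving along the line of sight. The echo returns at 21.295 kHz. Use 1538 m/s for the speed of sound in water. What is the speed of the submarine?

7.4 m/s

Double Doppler shift off a moving reflector: f₂ = f₀ · (v + u)/(v − u) (u > 0 toward emitter).
Rearranging, u = v · (f₂ − f₀)/(f₂ + f₀) = 1538 × -0.205/42.795 ≈ -7.4 m/s.
So the submarine is moving at 7.4 m/s away from the emitter.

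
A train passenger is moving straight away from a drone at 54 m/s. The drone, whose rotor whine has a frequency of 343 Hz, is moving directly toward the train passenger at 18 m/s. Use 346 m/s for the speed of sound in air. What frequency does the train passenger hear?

305 Hz

General Doppler shift: f' = f · (v − v_o)/(v − v_s).
f' = 343 × (346 − 54)/(346 − 18) = 343 × 292/328 ≈ 305 Hz.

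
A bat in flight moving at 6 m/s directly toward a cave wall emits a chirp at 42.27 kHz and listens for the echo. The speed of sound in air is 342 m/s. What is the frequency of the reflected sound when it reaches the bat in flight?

43.8 kHz

The cave wall receives the sound from a moving source: f₁ = f₀ · v/(v − v_e) = 42.27 × 342/336 ≈ 43.0 kHz.
On the return leg the bat in flight is a moving observer: f₂ = f₁ · (v + v_e)/v = 43.0 × 348/342 ≈ 43.8 kHz.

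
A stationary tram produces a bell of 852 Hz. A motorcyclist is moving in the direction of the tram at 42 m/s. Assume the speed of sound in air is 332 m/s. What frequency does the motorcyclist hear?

960 Hz

Moving observer, stationary source: f' = f · (v + v_o)/v.
f' = 852 × (332 + 42)/332 = 852 × 374/332 ≈ 960 Hz.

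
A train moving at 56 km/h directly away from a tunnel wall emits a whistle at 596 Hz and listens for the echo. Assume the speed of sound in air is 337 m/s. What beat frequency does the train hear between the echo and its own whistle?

56 km/h = 15.56 m/s.
The tunnel wall receives the sound from a moving source: f₁ = f₀ · v/(v + v_e) = 596 × 337/352.56 ≈ 569.7 Hz.
On the return leg the train is a moving observer: f₂ = f₁ · (v − v_e)/v = 569.7 × 321.44/337 ≈ 543.4 Hz.
Equivalently f₂ = f₀ · (v − v_e)/(v + v_e).
Beat against the emitted tone: |f₂ − f₀| = 2v_e·f₀/(v + v_e) = 2 × 15.56 × 596/352.56 ≈ 52.6 Hz.

52.6 Hz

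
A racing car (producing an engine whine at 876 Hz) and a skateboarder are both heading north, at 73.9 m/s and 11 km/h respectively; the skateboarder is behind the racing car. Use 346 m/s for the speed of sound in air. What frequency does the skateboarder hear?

728 Hz

11 km/h = 3.056 m/s.
The skateboarder is behind, so the racing car is moving away from it while the skateboarder is moving toward the racing car.
Both move, so f' = f · (v + v_o)/(v + v_s).
f' = 876 × (346 + 3.056)/(346 + 73.9) = 876 × 349.06/419.9 ≈ 728 Hz.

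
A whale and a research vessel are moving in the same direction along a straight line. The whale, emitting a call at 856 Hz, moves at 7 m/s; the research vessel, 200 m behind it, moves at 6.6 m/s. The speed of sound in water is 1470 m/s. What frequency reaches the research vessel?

856 Hz

The research vessel is behind, so the whale is moving away from it while the research vessel is moving toward the whale.
Both move, so f' = f · (v + v_o)/(v + v_s).
f' = 856 × (1470 + 6.6)/(1470 + 7) = 856 × 1476.6/1477 ≈ 856 Hz.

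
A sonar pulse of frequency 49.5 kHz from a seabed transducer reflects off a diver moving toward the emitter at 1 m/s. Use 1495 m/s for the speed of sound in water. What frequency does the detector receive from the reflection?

At the diver (a moving observer), f₁ = f₀ · (v + u)/v = 49.5 × 1496/1495 ≈ 49.5 kHz.
On reflection it acts as a source moving toward the stationary detector: f₂ = f₁ · v/(v − u) = 49.5 × 1495/1494 ≈ 49.6 kHz.

49.6 kHz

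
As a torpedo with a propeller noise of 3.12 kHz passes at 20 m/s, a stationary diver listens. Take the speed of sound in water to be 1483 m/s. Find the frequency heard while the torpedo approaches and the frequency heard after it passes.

3.16 kHz approaching; 3.08 kHz receding

Approaching: f₁ = f · v/(v − v_s) = 3.12 × 1483/1463 ≈ 3.16 kHz.
Receding: f₂ = f · v/(v + v_s) = 3.12 × 1483/1503 ≈ 3.08 kHz.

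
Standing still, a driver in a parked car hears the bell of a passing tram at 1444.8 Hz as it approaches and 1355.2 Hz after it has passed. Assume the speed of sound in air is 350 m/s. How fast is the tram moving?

11.2 m/s

f₁/f₂ = (v + v_s)/(v − v_s), so v_s = v · (f₁ − f₂)/(f₁ + f₂).
v_s = 350 × (1444.8 − 1355.2)/(1444.8 + 1355.2) = 350 × 89.6/2800.0 ≈ 11.2 m/s.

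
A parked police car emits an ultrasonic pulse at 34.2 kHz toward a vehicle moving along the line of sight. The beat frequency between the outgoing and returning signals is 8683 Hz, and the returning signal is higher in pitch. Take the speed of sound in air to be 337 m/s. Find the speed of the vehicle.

38 m/s

Double Doppler shift off a moving reflector: f₂ = f₀ · (v + u)/(v − u) (u > 0 toward emitter).
Returning signal is higher, so f₂ = f₀ + Δf = 34200 + 8683 = 42883 Hz.
Rearranging, u = v · (f₂ − f₀)/(f₂ + f₀) = 337 × 8683/77083 ≈ 38 m/s.
So the vehicle is moving at 38 m/s toward the emitter.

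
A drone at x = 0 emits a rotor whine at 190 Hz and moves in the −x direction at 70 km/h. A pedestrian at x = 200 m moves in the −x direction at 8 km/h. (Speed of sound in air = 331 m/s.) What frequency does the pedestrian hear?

70 km/h = 19.44 m/s; 8 km/h = 2.222 m/s.
The observer lies on the +x side, so the source is heading away from the observer and the observer is heading toward the source.
With source receding and observer approaching, f' = f · (v + v_o)/(v + v_s).
f' = 190 × (331 + 2.222)/(331 + 19.44) = 190 × 333.22/350.44 ≈ 181 Hz.

181 Hz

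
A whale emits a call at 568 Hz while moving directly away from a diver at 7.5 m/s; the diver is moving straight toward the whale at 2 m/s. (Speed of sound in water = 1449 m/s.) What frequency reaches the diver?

566 Hz

With source receding and observer approaching, f' = f · (v + v_o)/(v + v_s).
f' = 568 × (1449 + 2)/(1449 + 7.5) = 568 × 1451/1456.5 ≈ 566 Hz.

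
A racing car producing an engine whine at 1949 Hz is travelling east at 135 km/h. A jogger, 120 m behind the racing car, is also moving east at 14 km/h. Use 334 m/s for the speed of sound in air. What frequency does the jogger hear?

135 km/h = 37.5 m/s; 14 km/h = 3.889 m/s.
The jogger is behind, so the racing car is moving away from it while the jogger is moving toward the racing car.
With source receding and observer approaching, f' = f · (v + v_o)/(v + v_s).
f' = 1949 × (334 + 3.889)/(334 + 37.5) = 1949 × 337.89/371.5 ≈ 1773 Hz.

1773 Hz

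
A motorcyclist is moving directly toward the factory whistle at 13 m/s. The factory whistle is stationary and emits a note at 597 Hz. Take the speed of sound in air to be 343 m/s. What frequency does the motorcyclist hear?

Moving observer, stationary source: f' = f · (v + v_o)/v.
f' = 597 × (343 + 13)/343 = 597 × 356/343 ≈ 620 Hz.

620 Hz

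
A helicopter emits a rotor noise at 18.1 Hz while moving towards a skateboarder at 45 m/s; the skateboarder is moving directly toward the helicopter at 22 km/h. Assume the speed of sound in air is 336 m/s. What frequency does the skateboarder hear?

21.3 Hz

22 km/h = 6.111 m/s.
Both move, so f' = f · (v + v_o)/(v − v_s).
f' = 18.1 × (336 + 6.111)/(336 − 45) = 18.1 × 342.11/291 ≈ 21.3 Hz.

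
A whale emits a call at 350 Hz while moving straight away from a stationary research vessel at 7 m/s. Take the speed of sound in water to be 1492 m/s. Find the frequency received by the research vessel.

With the source moving away from a stationary observer, f' = f · v/(v + v_s).
f' = 350 × 1492/(1492 + 7) = 350 × 1492/1499 ≈ 348 Hz.

348 Hz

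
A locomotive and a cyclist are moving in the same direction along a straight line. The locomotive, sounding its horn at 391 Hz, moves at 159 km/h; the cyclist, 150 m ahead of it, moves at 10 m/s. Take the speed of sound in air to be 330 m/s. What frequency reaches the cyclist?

438 Hz

159 km/h = 44.17 m/s.
The cyclist is ahead, so the locomotive is moving toward it while the cyclist is moving away from the locomotive.
With source approaching and observer receding, f' = f · (v − v_o)/(v − v_s).
f' = 391 × (330 − 10)/(330 − 44.17) = 391 × 320/285.83 ≈ 438 Hz.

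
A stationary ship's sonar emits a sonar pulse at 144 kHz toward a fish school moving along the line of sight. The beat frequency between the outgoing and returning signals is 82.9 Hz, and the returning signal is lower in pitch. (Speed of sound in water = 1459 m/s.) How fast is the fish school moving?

0.42 m/s

Double Doppler shift off a moving reflector: f₂ = f₀ · (v + u)/(v − u) (u > 0 toward emitter).
Returning signal is lower, so f₂ = f₀ − Δf = 144000 − 82.9 = 143917.1 Hz.
Rearranging, u = v · (f₂ − f₀)/(f₂ + f₀) = 1459 × -82.9/287917.1 ≈ -0.42 m/s.
So the fish school is moving at 0.42 m/s away from the emitter.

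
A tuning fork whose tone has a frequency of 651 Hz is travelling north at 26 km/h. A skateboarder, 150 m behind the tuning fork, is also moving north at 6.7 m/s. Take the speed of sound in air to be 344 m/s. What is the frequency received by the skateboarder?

650 Hz

26 km/h = 7.222 m/s.
The skateboarder is behind, so the tuning fork is moving away from it while the skateboarder is moving toward the tuning fork.
Both move, so f' = f · (v + v_o)/(v + v_s).
f' = 651 × (344 + 6.7)/(344 + 7.222) = 651 × 350.7/351.22 ≈ 650 Hz.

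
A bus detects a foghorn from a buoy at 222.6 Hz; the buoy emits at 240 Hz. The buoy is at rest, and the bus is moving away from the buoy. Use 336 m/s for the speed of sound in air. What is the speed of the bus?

f' = f · (v − v_o)/v ⇒ v_o = v · |f'/f − 1|.
v_o = 336 × |222.6/240 − 1| = 336 × 0.0725 ≈ 24.4 m/s.

24.4 m/s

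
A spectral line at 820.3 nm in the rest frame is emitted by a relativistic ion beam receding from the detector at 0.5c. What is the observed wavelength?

Relativistic Doppler for wavelength: λ' = λ₀ · √((1 + β)/(1 − β)).
λ' = 820.3 × √(1.5000/0.5000) = 820.3 × 1.73205 ≈ 1420.8 nm.

1420.8 nm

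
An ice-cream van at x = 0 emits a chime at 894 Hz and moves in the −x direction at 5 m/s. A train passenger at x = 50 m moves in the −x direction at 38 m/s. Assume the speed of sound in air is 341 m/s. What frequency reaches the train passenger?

979 Hz

The observer lies on the +x side, so the source is heading away from the observer and the observer is heading toward the source.
General Doppler shift: f' = f · (v + v_o)/(v + v_s).
f' = 894 × (341 + 38)/(341 + 5) = 894 × 379/346 ≈ 979 Hz.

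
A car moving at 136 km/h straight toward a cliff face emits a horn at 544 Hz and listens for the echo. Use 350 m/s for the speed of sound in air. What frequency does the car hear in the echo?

136 km/h = 37.78 m/s.
The cliff face receives the sound from a moving source: f₁ = f₀ · v/(v − v_e) = 544 × 350/312.22 ≈ 610 Hz.
On the return leg the car is a moving observer: f₂ = f₁ · (v + v_e)/v = 610 × 387.78/350 ≈ 676 Hz.

676 Hz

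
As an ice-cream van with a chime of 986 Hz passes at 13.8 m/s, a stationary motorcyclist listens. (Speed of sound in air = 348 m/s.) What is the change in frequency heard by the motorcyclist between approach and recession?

78.3 Hz

Approaching: f₁ = f · v/(v − v_s) = 986 × 348/334.2 ≈ 1026.7 Hz.
Receding: f₂ = f · v/(v + v_s) = 986 × 348/361.8 ≈ 948.4 Hz.
Drop: f₁ − f₂ = 2f·v·v_s/(v² − v_s²) = 2 × 986 × 348 × 13.8/(348² − 13.8²) ≈ 78.3 Hz.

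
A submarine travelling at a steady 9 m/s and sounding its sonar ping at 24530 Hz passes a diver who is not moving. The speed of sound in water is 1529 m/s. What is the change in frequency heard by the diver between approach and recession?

Approaching: f₁ = f · v/(v − v_s) = 24530 × 1529/1520 ≈ 24675 Hz.
Receding: f₂ = f · v/(v + v_s) = 24530 × 1529/1538 ≈ 24386 Hz.
Drop: f₁ − f₂ = 2f·v·v_s/(v² − v_s²) = 2 × 24530 × 1529 × 9/(1529² − 9²) ≈ 289 Hz.

289 Hz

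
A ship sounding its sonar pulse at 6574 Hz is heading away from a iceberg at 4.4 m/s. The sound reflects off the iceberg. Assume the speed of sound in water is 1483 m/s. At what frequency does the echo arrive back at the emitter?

The iceberg receives the sound from a moving source: f₁ = f₀ · v/(v + v_e) = 6574 × 1483/1487.4 ≈ 6555 Hz.
On the return leg the ship is a moving observer: f₂ = f₁ · (v − v_e)/v = 6555 × 1478.6/1483 ≈ 6535 Hz.
Equivalently f₂ = f₀ · (v − v_e)/(v + v_e).

6535 Hz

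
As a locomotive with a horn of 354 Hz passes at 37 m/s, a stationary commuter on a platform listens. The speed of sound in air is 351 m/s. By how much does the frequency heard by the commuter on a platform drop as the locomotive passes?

Approaching: f₁ = f · v/(v − v_s) = 354 × 351/314 ≈ 395.7 Hz.
Receding: f₂ = f · v/(v + v_s) = 354 × 351/388 ≈ 320.2 Hz.
Drop: f₁ − f₂ = 2f·v·v_s/(v² − v_s²) = 2 × 354 × 351 × 37/(351² − 37²) ≈ 75.5 Hz.

75.5 Hz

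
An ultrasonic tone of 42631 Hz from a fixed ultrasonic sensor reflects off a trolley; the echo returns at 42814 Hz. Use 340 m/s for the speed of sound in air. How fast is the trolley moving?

0.73 m/s

Double Doppler shift off a moving reflector: f₂ = f₀ · (v + u)/(v − u) (u > 0 toward emitter).
Rearranging, u = v · (f₂ − f₀)/(f₂ + f₀) = 340 × 183/85445 ≈ 0.73 m/s.
So the trolley is moving at 0.73 m/s toward the emitter.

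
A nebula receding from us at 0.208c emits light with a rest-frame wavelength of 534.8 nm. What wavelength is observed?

Relativistic Doppler for wavelength: λ' = λ₀ · √((1 + β)/(1 − β)).
λ' = 534.8 × √(1.2080/0.7920) = 534.8 × 1.23501 ≈ 660.5 nm.

660.5 nm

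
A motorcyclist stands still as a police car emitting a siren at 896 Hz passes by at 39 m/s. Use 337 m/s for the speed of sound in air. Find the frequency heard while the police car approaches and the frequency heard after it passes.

Approaching: f₁ = f · v/(v − v_s) = 896 × 337/298 ≈ 1013 Hz.
Receding: f₂ = f · v/(v + v_s) = 896 × 337/376 ≈ 803 Hz.

1013 Hz approaching; 803 Hz receding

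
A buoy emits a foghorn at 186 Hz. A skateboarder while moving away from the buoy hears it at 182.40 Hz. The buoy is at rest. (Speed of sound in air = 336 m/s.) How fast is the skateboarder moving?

f' = f · (v − v_o)/v ⇒ v_o = v · |f'/f − 1|.
v_o = 336 × |182.40/186 − 1| = 336 × 0.01935 ≈ 6.5 m/s.

6.5 m/s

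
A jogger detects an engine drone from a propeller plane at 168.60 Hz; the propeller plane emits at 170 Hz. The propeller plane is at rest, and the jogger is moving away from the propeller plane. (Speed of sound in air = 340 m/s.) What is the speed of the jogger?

2.80 m/s

f' = f · (v − v_o)/v ⇒ v_o = v · |f'/f − 1|.
v_o = 340 × |168.60/170 − 1| = 340 × 0.008235 ≈ 2.80 m/s.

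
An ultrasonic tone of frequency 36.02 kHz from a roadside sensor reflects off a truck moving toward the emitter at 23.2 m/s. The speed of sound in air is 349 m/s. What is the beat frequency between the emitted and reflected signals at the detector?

5130 Hz

The truck first receives the wave as a moving observer: f₁ = f₀ · (v + u)/v = 36.02 × (349 + 23.2)/349 ≈ 38.41 kHz.
On reflection it acts as a source moving toward the stationary detector: f₂ = f₁ · v/(v − u) = 38.41 × 349/325.8 ≈ 41.15 kHz.
Beat frequency (with f₀ = 36020 Hz): |f₂ − f₀| = 2u·f₀/(v − u) = 2 × 23.2 × 36020/325.8 ≈ 5130 Hz.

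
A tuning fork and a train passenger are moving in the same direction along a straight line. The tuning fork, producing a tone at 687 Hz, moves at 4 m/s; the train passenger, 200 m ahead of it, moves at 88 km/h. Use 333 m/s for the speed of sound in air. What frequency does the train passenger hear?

644 Hz

88 km/h = 24.44 m/s.
The train passenger is ahead, so the tuning fork is moving toward it while the train passenger is moving away from the tuning fork.
General Doppler shift: f' = f · (v − v_o)/(v − v_s).
f' = 687 × (333 − 24.44)/(333 − 4) = 687 × 308.56/329 ≈ 644 Hz.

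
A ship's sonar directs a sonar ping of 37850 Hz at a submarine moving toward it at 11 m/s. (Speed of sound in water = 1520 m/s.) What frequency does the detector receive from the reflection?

The submarine first receives the wave as a moving observer: f₁ = f₀ · (v + u)/v = 37850 × (1520 + 11)/1520 ≈ 38124 Hz.
The reflection then acts as a moving source: f₂ = f₁ · v/(v − u) ≈ 38402 Hz.
Equivalently f₂ = f₀ · (v + u)/(v − u).

38402 Hz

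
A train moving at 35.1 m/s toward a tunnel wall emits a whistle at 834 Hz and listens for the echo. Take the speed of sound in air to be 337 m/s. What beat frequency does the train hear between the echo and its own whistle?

The tunnel wall receives the sound from a moving source: f₁ = f₀ · v/(v − v_e) = 834 × 337/301.9 ≈ 931.0 Hz.
On the return leg the train is a moving observer: f₂ = f₁ · (v + v_e)/v = 931.0 × 372.1/337 ≈ 1027.9 Hz.
Beat against the emitted tone: |f₂ − f₀| = 2v_e·f₀/(v − v_e) = 2 × 35.1 × 834/301.9 ≈ 194 Hz.

194 Hz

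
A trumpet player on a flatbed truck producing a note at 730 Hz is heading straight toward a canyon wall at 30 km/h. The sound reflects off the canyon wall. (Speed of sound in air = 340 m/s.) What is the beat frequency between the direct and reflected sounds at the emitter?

36.7 Hz

30 km/h = 8.333 m/s.
The canyon wall receives the sound from a moving source: f₁ = f₀ · v/(v − v_e) = 730 × 340/331.67 ≈ 748.3 Hz.
On the return leg the trumpet player on a flatbed truck is a moving observer: f₂ = f₁ · (v + v_e)/v = 748.3 × 348.33/340 ≈ 766.7 Hz.
Beat against the emitted tone: |f₂ − f₀| = 2v_e·f₀/(v − v_e) = 2 × 8.333 × 730/331.67 ≈ 36.7 Hz.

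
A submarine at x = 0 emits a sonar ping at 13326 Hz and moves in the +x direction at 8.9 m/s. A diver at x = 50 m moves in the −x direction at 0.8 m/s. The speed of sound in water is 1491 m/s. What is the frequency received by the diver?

13413 Hz

The observer lies on the +x side, so the source is heading toward the observer and the observer is heading toward the source.
With source approaching and observer approaching, f' = f · (v + v_o)/(v − v_s).
f' = 13326 × (1491 + 0.8)/(1491 − 8.9) = 13326 × 1491.8/1482.1 ≈ 13413 Hz.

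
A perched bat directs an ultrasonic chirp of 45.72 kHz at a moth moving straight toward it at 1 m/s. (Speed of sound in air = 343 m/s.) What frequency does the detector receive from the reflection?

46.0 kHz

At the moth (a moving observer), f₁ = f₀ · (v + u)/v = 45.72 × 344/343 ≈ 45.9 kHz.
The reflection then acts as a moving source: f₂ = f₁ · v/(v − u) ≈ 46.0 kHz.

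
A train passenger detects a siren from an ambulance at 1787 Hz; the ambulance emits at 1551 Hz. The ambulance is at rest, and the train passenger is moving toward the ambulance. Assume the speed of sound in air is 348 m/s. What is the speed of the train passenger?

f' = f · (v + v_o)/v ⇒ v_o = v · |f'/f − 1|.
v_o = 348 × |1787/1551 − 1| = 348 × 0.1522 ≈ 53 m/s.

53 m/s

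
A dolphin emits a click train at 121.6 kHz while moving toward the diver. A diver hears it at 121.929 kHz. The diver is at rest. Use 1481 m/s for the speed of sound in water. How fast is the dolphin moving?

f' = f · v/(v − v_s) ⇒ v_s = v · |1 − f/f'|.
v_s = 1481 × |1 − 121.6/121.929| = 1481 × 0.002698 ≈ 4.0 m/s.

4.0 m/s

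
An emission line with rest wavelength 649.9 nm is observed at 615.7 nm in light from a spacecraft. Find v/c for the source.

0.054

λ'/λ₀ = 0.9474 < 1 (blueshift), so the source is approaching.
λ'/λ₀ = √((1 − β)/(1 + β)) for an approaching source ⇒ β = (1 − r²)/(1 + r²) with r = λ'/λ₀.
β = (1 − 0.8975)/(1 + 0.8975) ≈ 0.054.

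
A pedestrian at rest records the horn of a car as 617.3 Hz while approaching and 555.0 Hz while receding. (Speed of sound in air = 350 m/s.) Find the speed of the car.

f₁/f₂ = (v + v_s)/(v − v_s), so v_s = v · (f₁ − f₂)/(f₁ + f₂).
v_s = 350 × (617.3 − 555.0)/(617.3 + 555.0) = 350 × 62.3/1172.3 ≈ 18.6 m/s.

18.6 m/s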